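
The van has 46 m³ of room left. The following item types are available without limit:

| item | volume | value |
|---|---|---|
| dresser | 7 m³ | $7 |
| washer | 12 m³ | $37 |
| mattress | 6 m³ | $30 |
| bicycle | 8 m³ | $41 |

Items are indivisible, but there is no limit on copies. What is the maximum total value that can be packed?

Best value-per-unit is bicycle at 41/8; filling with it alone gives 5×41 = 205.
Optimal mix: 1×mattress + 5×bicycle → volume 46, value 235.

$235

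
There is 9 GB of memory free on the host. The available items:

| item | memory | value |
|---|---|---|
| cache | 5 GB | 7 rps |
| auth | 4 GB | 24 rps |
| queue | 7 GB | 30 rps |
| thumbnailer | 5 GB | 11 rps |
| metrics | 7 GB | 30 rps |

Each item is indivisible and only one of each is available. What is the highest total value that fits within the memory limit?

Check high-value combinations within 9 GB:
- auth+thumbnailer: memory 4+5=9, value 24+11=35
- cache+auth: memory 5+4=9, value 7+24=31
- queue: memory 7, value 30
- metrics: memory 7, value 30
- auth: memory 4, value 24
Best: 35 rps.

35 rps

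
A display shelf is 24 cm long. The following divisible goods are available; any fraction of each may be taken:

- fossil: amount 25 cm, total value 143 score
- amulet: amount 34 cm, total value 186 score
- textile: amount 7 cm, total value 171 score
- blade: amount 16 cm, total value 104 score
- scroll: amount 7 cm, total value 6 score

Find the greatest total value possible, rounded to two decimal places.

Take in order of value per unit:
- textile (171/7 per unit): all 7 → value 171, running total 171.00
- blade (104/16 per unit): all 16 → value 104, running total 275.00
- fossil (143/25 per unit): 1 of 25 → value 1×143/25 = 5.7200, running total 280.72
Total 280.72.

280.72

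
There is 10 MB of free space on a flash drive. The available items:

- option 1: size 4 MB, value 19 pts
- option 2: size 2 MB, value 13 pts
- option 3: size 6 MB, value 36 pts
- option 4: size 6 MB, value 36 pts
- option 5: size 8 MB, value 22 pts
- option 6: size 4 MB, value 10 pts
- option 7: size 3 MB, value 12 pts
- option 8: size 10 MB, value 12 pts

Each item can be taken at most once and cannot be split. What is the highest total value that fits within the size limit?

55 pts

Check high-value combinations within 10 MB:
- option 1+option 3: size 4+6=10, value 19+36=55
- option 1+option 4: size 4+6=10, value 19+36=55
- option 2+option 3: size 2+6=8, value 13+36=49
- option 2+option 4: size 2+6=8, value 13+36=49
- option 3+option 7: size 6+3=9, value 36+12=48
Best: 55 pts.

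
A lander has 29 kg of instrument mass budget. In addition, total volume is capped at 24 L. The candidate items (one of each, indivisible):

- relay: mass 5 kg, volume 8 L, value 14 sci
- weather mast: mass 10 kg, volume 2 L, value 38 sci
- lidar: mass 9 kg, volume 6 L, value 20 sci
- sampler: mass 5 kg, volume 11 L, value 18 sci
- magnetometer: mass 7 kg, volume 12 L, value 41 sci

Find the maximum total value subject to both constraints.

Feasible sets respecting both limits:
- weather mast+lidar+magnetometer: mass 26, volume 20, value 99
- relay+weather mast+magnetometer: mass 22, volume 22, value 93
- weather mast+magnetometer: mass 17, volume 14, value 79
- weather mast+lidar+sampler: mass 24, volume 19, value 76
Best: 99 sci.

99 sci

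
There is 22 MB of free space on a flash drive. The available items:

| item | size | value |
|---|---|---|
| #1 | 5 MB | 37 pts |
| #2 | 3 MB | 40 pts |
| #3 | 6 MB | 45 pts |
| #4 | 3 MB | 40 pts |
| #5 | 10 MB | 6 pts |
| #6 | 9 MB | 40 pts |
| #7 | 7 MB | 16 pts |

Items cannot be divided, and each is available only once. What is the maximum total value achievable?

165 pts

Check high-value combinations within 22 MB:
- #2+#3+#4+#6: size 3+6+3+9=21, value 40+45+40+40=165
- #1+#2+#3+#4: size 5+3+6+3=17, value 37+40+45+40=162
- #1+#2+#4+#6: size 5+3+3+9=20, value 37+40+40+40=157
- #2+#3+#4+#7: size 3+6+3+7=19, value 40+45+40+16=141
Best: 165 pts.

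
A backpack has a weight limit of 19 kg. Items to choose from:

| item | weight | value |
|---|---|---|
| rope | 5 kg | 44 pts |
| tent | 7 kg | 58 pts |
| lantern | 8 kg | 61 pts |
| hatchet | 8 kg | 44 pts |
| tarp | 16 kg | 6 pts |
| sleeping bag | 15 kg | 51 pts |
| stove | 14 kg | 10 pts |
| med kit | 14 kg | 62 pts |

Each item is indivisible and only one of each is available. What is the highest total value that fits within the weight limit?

Check high-value combinations within 19 kg:
- tent+lantern: weight 7+8=15, value 58+61=119
- rope+med kit: weight 5+14=19, value 44+62=106
- rope+lantern: weight 5+8=13, value 44+61=105
- lantern+hatchet: weight 8+8=16, value 61+44=105
- rope+tent: weight 5+7=12, value 44+58=102
Best: 119 pts.

119 pts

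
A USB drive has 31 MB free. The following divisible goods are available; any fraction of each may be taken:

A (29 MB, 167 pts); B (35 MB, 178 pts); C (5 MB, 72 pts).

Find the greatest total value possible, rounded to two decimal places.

221.72

Take in order of value per unit:
- C (72/5 per unit): all 5 → value 72, running total 72.00
- A (167/29 per unit): 26 of 29 → value 26×167/29 = 149.7241, running total 221.72
Total 221.72.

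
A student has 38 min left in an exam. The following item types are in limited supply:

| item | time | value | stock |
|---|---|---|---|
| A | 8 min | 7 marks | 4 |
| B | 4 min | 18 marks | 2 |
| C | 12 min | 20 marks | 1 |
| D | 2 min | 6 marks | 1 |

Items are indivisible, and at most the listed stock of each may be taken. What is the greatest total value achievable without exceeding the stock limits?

Top feasible selections:
- 2×A + 2×B + 1×C + 1×D: time 38, value 76
- 2×A + 2×B + 1×C: time 36, value 70
- 1×A + 2×B + 1×C + 1×D: time 30, value 69
Best: 76 marks.

76 marks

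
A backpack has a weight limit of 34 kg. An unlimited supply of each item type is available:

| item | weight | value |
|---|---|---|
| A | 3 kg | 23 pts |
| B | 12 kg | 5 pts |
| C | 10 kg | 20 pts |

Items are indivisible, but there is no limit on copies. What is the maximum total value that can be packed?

Best value-per-unit is A at 23/3, and filling with it alone uses weight 11×3=33. No mix of the others beats 11×23 = 253.

253 pts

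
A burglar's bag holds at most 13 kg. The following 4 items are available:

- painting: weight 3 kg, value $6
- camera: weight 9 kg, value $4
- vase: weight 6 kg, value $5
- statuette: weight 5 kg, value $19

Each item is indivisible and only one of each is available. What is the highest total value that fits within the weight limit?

$25

Check high-value combinations within 13 kg:
- painting+statuette: weight 3+5=8, value 6+19=25
- vase+statuette: weight 6+5=11, value 5+19=24
- statuette: weight 5, value 19
- painting+vase: weight 3+6=9, value 6+5=11
Best: $25.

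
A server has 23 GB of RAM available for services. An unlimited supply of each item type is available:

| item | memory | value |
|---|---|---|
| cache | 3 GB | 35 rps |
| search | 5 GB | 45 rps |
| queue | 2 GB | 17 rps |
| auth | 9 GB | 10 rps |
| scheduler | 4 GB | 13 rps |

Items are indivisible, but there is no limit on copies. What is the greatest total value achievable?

Best value-per-unit is cache at 35/3; filling with it alone gives 7×35 = 245.
Optimal mix: 7×cache + 1×queue → memory 23, value 262.

262 rps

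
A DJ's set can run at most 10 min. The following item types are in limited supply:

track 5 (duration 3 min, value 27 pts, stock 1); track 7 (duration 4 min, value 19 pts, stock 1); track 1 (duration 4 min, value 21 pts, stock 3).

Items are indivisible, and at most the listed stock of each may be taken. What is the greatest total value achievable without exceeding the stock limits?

Best selections within duration 10 and stock limits:
- 1×track 5 + 1×track 1: duration 7, value 48
- 1×track 5 + 1×track 7: duration 7, value 46
Best: 48 pts.

48 pts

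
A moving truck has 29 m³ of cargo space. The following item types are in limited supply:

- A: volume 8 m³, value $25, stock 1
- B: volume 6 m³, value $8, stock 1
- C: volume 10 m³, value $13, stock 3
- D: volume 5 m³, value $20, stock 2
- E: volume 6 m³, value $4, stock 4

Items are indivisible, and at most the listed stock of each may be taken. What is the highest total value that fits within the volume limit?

$78

Top feasible selections:
- 1×A + 1×C + 2×D: volume 28, value 78
- 1×A + 1×B + 2×D: volume 24, value 73
- 1×A + 2×D + 1×E: volume 24, value 69
Best: $78.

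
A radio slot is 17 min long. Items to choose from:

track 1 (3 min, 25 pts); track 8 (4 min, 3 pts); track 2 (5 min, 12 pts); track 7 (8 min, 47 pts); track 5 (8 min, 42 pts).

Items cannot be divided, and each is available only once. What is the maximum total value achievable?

89 pts

Check high-value combinations within 17 min:
- track 7+track 5: duration 8+8=16, value 47+42=89
- track 1+track 2+track 7: duration 3+5+8=16, value 25+12+47=84
- track 1+track 2+track 5: duration 3+5+8=16, value 25+12+42=79
- track 1+track 8+track 7: duration 3+4+8=15, value 25+3+47=75
Best: 89 pts.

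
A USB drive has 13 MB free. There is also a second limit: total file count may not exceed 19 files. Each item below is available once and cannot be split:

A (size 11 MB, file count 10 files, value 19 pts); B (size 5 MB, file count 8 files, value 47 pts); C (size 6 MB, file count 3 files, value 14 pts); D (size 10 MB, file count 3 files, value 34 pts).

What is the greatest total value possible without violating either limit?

61 pts

Feasible sets respecting both limits:
- B+C: size 11, file count 11, value 61
- B: size 5, file count 8, value 47
- D: size 10, file count 3, value 34
- A: size 11, file count 10, value 19
Best: 61 pts.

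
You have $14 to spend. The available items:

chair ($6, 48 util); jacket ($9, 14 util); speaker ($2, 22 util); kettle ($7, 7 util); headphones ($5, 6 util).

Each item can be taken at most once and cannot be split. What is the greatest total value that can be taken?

Check high-value combinations within $14:
- chair+speaker+headphones: cost 6+2+5=13, value 48+22+6=76
- chair+speaker: cost 6+2=8, value 48+22=70
- chair+kettle: cost 6+7=13, value 48+7=55
- chair+headphones: cost 6+5=11, value 48+6=54
Best: 76 util.

76 util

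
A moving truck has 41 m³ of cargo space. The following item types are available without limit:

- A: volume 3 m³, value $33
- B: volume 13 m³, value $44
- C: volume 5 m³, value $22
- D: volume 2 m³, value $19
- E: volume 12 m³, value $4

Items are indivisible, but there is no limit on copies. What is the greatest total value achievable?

$448

Best value-per-unit is A at 33/3; filling with it alone gives 13×33 = 429.
Optimal mix: 13×A + 1×D → volume 41, value 448.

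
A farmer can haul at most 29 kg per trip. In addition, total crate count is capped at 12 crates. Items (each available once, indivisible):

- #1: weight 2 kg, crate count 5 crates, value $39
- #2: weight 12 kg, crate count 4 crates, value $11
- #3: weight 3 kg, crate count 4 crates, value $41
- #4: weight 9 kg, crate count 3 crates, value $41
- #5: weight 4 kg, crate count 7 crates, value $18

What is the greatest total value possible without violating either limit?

$121

Feasible sets respecting both limits:
- #1+#3+#4: weight 14, crate count 12, value 121
- #2+#3+#4: weight 24, crate count 11, value 93
- #1+#2+#4: weight 23, crate count 12, value 91
- #3+#4: weight 12, crate count 7, value 82
Best: $121.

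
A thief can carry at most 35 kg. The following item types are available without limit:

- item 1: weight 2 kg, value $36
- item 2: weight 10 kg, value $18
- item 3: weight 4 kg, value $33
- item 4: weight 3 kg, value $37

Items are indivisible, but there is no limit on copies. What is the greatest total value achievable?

$613

Best value-per-unit is item 1 at 36/2; filling with it alone gives 17×36 = 612.
Optimal mix: 16×item 1 + 1×item 4 → weight 35, value 613.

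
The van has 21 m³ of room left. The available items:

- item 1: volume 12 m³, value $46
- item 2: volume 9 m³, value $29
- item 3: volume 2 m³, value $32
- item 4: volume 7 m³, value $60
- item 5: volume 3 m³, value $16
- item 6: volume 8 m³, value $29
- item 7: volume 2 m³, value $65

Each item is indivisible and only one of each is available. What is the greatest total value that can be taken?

$186

Check high-value combinations within 21 m³:
- item 3+item 4+item 6+item 7: volume 2+7+8+2=19, value 32+60+29+65=186
- item 2+item 3+item 4+item 7: volume 9+2+7+2=20, value 29+32+60+65=186
- item 3+item 4+item 5+item 7: volume 2+7+3+2=14, value 32+60+16+65=173
- item 1+item 4+item 7: volume 12+7+2=21, value 46+60+65=171
- item 4+item 5+item 6+item 7: volume 7+3+8+2=20, value 60+16+29+65=170
Best: $186.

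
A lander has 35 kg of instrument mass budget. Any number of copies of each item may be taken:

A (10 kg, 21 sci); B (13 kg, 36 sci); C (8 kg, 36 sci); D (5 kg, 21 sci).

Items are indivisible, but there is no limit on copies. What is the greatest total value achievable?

150 sci

Best value-per-unit is C at 36/8; filling with it alone gives 4×36 = 144.
Optimal mix: 3×C + 2×D → mass 34, value 150.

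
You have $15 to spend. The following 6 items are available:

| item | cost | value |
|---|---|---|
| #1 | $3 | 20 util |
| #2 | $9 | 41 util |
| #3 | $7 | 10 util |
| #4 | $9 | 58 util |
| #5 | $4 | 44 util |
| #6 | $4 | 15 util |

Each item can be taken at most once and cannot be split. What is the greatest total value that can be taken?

Check high-value combinations within $15:
- #4+#5: cost 9+4=13, value 58+44=102
- #2+#5: cost 9+4=13, value 41+44=85
- #1+#5+#6: cost 3+4+4=11, value 20+44+15=79
Best: 102 util.

102 util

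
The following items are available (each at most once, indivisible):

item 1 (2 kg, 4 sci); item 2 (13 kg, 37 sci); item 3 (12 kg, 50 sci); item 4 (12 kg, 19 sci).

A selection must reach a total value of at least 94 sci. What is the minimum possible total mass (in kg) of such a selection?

37

Subsets with value ≥ 94, sorted by total mass:
- item 2+item 3+item 4: mass 37, value 106
- item 1+item 2+item 3+item 4: mass 39, value 110
Minimum mass: 37 kg.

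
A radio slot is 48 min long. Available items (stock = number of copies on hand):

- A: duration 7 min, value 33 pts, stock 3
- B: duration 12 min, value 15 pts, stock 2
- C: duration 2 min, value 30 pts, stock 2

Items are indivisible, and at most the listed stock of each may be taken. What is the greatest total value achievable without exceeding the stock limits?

Best selections within duration 48 and stock limits:
- 3×A + 1×B + 2×C: duration 37, value 174
- 3×A + 2×C: duration 25, value 159
- 3×A + 2×B + 1×C: duration 47, value 159
Best: 174 pts.

174 pts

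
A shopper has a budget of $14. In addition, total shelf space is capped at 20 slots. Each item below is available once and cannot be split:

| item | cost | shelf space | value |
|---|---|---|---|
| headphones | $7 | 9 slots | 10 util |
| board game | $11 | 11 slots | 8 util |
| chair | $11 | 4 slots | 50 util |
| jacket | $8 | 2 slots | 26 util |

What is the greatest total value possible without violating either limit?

Feasible sets respecting both limits:
- chair: cost 11, shelf space 4, value 50
- jacket: cost 8, shelf space 2, value 26
- headphones: cost 7, shelf space 9, value 10
- board game: cost 11, shelf space 11, value 8
Best: 50 util.

50 util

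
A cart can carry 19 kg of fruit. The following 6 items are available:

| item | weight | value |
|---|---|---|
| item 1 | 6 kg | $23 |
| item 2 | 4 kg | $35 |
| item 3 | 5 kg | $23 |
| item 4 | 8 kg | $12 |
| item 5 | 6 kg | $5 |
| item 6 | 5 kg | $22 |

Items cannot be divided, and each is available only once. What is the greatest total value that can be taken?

$81

Check high-value combinations within 19 kg:
- item 1+item 2+item 3: weight 6+4+5=15, value 23+35+23=81
- item 2+item 3+item 6: weight 4+5+5=14, value 35+23+22=80
- item 1+item 2+item 6: weight 6+4+5=15, value 23+35+22=80
Best: $81.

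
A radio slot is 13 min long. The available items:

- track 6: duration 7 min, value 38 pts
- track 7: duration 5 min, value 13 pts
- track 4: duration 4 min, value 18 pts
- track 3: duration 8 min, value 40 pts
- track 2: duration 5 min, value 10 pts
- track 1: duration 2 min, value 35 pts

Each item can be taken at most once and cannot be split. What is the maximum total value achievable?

91 pts

Check high-value combinations within 13 min:
- track 6+track 4+track 1: duration 7+4+2=13, value 38+18+35=91
- track 3+track 1: duration 8+2=10, value 40+35=75
- track 6+track 1: duration 7+2=9, value 38+35=73
- track 7+track 4+track 1: duration 5+4+2=11, value 13+18+35=66
- track 4+track 2+track 1: duration 4+5+2=11, value 18+10+35=63
Best: 91 pts.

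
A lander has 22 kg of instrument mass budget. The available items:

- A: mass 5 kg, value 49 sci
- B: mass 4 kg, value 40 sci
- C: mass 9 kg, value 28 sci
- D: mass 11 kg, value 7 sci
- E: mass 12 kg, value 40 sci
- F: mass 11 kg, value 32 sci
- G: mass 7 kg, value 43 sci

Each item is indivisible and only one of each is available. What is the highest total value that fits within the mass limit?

132 sci

Check high-value combinations within 22 kg:
- A+B+G: mass 5+4+7=16, value 49+40+43=132
- A+B+E: mass 5+4+12=21, value 49+40+40=129
- A+B+F: mass 5+4+11=20, value 49+40+32=121
Best: 132 sci.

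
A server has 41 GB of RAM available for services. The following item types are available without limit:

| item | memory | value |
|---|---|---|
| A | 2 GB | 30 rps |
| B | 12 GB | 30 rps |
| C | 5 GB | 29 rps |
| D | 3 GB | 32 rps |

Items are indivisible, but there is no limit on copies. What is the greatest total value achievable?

602 rps

Best value-per-unit is A at 30/2; filling with it alone gives 20×30 = 600.
Optimal mix: 19×A + 1×D → memory 41, value 602.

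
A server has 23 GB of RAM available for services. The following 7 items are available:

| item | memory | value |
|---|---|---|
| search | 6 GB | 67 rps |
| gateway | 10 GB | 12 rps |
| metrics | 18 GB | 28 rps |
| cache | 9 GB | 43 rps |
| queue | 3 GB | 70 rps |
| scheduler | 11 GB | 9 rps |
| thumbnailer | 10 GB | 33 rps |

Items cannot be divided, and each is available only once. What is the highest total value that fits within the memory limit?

Check high-value combinations within 23 GB:
- search+cache+queue: memory 6+9+3=18, value 67+43+70=180
- search+queue+thumbnailer: memory 6+3+10=19, value 67+70+33=170
- search+gateway+queue: memory 6+10+3=19, value 67+12+70=149
Best: 180 rps.

180 rps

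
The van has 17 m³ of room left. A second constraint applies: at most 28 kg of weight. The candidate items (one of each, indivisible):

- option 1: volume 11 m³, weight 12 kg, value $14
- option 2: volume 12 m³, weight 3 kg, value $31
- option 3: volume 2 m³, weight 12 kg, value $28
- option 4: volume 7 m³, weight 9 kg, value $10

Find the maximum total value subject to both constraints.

$59

Feasible sets respecting both limits:
- option 2+option 3: volume 14, weight 15, value 59
- option 1+option 3: volume 13, weight 24, value 42
- option 3+option 4: volume 9, weight 21, value 38
- option 2: volume 12, weight 3, value 31
Best: $59.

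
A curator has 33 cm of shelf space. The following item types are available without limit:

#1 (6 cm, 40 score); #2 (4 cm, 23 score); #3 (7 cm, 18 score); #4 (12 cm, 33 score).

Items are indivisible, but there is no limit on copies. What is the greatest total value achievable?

206 score

Best value-per-unit is #1 at 40/6; filling with it alone gives 5×40 = 200.
Optimal mix: 4×#1 + 2×#2 → length 32, value 206.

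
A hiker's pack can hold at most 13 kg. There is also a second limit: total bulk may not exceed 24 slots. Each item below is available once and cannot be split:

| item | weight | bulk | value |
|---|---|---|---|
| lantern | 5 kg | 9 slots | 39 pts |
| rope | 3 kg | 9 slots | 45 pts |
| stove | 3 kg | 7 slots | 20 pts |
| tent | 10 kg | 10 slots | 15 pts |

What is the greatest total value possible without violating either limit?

Feasible sets respecting both limits:
- lantern+rope: weight 8, bulk 18, value 84
- rope+stove: weight 6, bulk 16, value 65
- rope+tent: weight 13, bulk 19, value 60
Best: 84 pts.

84 pts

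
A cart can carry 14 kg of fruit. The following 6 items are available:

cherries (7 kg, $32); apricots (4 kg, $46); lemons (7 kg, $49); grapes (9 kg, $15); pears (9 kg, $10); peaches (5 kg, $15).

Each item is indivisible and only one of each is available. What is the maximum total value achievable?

$95

This is a 0/1 knapsack; check combinations near the capacity.
- apricots+lemons: weight 4+7=11, value 46+49=95
- cherries+lemons: weight 7+7=14, value 32+49=81
- cherries+apricots: weight 7+4=11, value 32+46=78
- lemons+peaches: weight 7+5=12, value 49+15=64
Best: $95.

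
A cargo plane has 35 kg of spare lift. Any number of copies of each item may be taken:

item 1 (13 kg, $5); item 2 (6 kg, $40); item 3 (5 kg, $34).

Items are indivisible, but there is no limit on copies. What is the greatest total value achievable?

$238

Best value-per-unit is item 3 at 34/5, and filling with it alone uses weight 7×5=35. No mix of the others beats 7×34 = 238.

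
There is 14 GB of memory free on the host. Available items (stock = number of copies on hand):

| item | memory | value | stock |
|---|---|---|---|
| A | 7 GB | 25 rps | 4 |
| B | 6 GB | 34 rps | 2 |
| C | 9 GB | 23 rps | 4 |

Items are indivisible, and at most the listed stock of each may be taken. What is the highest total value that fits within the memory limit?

68 rps

Best selections within memory 14 and stock limits:
- 2×B: memory 12, value 68
- 1×A + 1×B: memory 13, value 59
- 2×A: memory 14, value 50
- 1×B: memory 6, value 34
Best: 68 rps.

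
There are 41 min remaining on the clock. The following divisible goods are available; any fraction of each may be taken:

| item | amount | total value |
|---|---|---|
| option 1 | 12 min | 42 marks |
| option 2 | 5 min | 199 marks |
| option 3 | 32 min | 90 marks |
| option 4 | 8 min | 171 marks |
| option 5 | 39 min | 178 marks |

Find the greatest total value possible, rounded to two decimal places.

497.79

Take in order of value per unit:
- option 2 (199/5 per unit): all 5 → value 199, running total 199.00
- option 4 (171/8 per unit): all 8 → value 171, running total 370.00
- option 5 (178/39 per unit): 28 of 39 → value 28×178/39 = 127.7949, running total 497.79
Total 497.79.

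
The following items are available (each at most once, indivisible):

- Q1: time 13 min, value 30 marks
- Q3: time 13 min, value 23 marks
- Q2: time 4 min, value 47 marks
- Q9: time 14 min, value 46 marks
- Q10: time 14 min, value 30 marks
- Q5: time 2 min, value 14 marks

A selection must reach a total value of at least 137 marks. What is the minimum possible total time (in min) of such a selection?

Subsets with value ≥ 137, sorted by total time:
- Q1+Q2+Q9+Q5: time 33, value 137
- Q2+Q9+Q10+Q5: time 34, value 137
- Q1+Q3+Q2+Q9: time 44, value 146
- Q1+Q2+Q9+Q10: time 45, value 153
Minimum time: 33 min.

33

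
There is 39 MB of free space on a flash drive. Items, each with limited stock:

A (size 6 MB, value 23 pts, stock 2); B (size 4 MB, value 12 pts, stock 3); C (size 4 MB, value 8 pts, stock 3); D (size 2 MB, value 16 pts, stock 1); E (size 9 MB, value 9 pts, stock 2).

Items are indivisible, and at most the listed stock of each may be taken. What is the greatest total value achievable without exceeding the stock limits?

Best selections within size 39 and stock limits:
- 2×A + 3×B + 3×C + 1×D: size 38, value 122
- 2×A + 3×B + 1×C + 1×D + 1×E: size 39, value 115
- 2×A + 3×B + 2×C + 1×D: size 34, value 114
Best: 122 pts.

122 pts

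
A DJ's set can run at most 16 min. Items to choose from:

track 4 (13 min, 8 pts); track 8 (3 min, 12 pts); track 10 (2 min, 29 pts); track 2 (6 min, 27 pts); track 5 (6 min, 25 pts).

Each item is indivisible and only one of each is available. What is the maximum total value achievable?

81 pts

This is a 0/1 knapsack; check combinations near the capacity.
- track 10+track 2+track 5: duration 2+6+6=14, value 29+27+25=81
- track 8+track 10+track 2: duration 3+2+6=11, value 12+29+27=68
- track 8+track 10+track 5: duration 3+2+6=11, value 12+29+25=66
Best: 81 pts.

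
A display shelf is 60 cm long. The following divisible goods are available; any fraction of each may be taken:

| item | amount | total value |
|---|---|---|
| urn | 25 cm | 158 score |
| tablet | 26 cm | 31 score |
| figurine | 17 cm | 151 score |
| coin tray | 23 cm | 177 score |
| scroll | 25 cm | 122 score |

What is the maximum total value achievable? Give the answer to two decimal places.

454.40

Take in order of value per unit:
- figurine (151/17 per unit): all 17 → value 151, running total 151.00
- coin tray (177/23 per unit): all 23 → value 177, running total 328.00
- urn (158/25 per unit): 20 of 25 → value 20×158/25 = 126.4000, running total 454.40
Total 454.40.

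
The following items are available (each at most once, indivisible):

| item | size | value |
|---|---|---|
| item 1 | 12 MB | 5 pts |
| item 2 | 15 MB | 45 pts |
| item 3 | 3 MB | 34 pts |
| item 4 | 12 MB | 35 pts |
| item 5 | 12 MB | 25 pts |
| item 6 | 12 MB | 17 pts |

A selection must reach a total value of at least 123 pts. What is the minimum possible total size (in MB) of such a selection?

Subsets with value ≥ 123, sorted by total size:
- item 2+item 3+item 4+item 5: size 42, value 139
- item 2+item 3+item 4+item 6: size 42, value 131
- item 2+item 3+item 4+item 5+item 6: size 54, value 156
Minimum size: 42 MB.

42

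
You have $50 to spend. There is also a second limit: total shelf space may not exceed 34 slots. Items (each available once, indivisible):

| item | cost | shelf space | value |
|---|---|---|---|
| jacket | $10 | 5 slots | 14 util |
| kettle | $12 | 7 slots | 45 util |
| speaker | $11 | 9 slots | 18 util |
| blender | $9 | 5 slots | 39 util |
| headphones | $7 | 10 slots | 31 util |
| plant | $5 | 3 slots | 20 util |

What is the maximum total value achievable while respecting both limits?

Feasible sets respecting both limits:
- kettle+speaker+blender+headphones+plant: cost 44, shelf space 34, value 153
- jacket+kettle+blender+headphones+plant: cost 43, shelf space 30, value 149
- jacket+kettle+speaker+blender+plant: cost 47, shelf space 29, value 136
- kettle+blender+headphones+plant: cost 33, shelf space 25, value 135
Best: 153 util.

153 util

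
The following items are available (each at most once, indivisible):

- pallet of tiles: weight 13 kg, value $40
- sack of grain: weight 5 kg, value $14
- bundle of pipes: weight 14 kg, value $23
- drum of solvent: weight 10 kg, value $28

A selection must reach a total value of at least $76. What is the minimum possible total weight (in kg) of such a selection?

Subsets with value ≥ 76, sorted by total weight:
- pallet of tiles+sack of grain+drum of solvent: weight 28, value 82
- pallet of tiles+sack of grain+bundle of pipes: weight 32, value 77
- pallet of tiles+bundle of pipes+drum of solvent: weight 37, value 91
- pallet of tiles+sack of grain+bundle of pipes+drum of solvent: weight 42, value 105
Minimum weight: 28 kg.

28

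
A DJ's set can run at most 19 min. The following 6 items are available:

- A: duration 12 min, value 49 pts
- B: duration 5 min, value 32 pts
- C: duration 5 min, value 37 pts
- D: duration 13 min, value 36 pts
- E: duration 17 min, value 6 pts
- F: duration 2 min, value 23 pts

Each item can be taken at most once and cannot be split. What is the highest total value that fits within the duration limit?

Check high-value combinations within 19 min:
- A+C+F: duration 12+5+2=19, value 49+37+23=109
- A+B+F: duration 12+5+2=19, value 49+32+23=104
- B+C+F: duration 5+5+2=12, value 32+37+23=92
- A+C: duration 12+5=17, value 49+37=86
Best: 109 pts.

109 pts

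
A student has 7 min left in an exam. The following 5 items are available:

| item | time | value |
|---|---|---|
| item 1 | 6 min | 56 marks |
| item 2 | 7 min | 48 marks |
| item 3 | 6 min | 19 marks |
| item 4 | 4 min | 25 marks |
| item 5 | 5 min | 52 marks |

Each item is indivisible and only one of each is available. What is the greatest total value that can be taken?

56 marks

Check high-value combinations within 7 min:
- item 1: time 6, value 56
- item 5: time 5, value 52
- item 2: time 7, value 48
- item 4: time 4, value 25
- item 3: time 6, value 19
Best: 56 marks.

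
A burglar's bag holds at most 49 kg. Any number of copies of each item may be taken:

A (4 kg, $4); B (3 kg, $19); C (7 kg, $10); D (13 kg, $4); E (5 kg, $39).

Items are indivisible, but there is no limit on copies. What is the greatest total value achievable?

$370

Best value-per-unit is E at 39/5; filling with it alone gives 9×39 = 351.
Optimal mix: 1×B + 9×E → weight 48, value 370.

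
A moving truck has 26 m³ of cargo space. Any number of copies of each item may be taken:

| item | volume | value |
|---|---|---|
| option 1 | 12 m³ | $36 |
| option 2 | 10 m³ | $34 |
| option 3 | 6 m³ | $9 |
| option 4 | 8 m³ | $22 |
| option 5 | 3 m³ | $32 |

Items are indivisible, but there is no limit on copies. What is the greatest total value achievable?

$256

Best value-per-unit is option 5 at 32/3, and filling with it alone uses volume 8×3=24. No mix of the others beats 8×32 = 256.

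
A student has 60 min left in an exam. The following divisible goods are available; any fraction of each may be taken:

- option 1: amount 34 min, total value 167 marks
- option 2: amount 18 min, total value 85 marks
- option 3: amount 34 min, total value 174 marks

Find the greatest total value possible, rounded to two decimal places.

301.71

Take in order of value per unit:
- option 3 (174/34 per unit): all 34 → value 174, running total 174.00
- option 1 (167/34 per unit): 26 of 34 → value 26×167/34 = 127.7059, running total 301.71
Total 301.71.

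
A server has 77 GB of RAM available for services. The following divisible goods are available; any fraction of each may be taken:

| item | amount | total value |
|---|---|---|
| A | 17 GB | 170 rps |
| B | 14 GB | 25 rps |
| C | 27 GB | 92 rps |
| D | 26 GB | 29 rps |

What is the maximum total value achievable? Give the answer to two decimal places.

Take in order of value per unit:
- A (170/17 per unit): all 17 → value 170, running total 170.00
- C (92/27 per unit): all 27 → value 92, running total 262.00
- B (25/14 per unit): all 14 → value 25, running total 287.00
- D (29/26 per unit): 19 of 26 → value 19×29/26 = 21.1923, running total 308.19
Total 308.19.

308.19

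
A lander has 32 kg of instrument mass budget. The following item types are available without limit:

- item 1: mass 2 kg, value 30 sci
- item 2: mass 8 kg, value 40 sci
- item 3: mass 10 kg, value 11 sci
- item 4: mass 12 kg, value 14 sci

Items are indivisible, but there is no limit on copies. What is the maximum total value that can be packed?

480 sci

Best value-per-unit is item 1 at 30/2, and filling with it alone uses mass 16×2=32. No mix of the others beats 16×30 = 480.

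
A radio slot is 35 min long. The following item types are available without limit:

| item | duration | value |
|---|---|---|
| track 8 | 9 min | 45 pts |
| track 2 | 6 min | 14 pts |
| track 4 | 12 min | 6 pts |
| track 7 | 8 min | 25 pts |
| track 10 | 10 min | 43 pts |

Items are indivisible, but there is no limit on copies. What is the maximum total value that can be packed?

160 pts

Best value-per-unit is track 8 at 45/9; filling with it alone gives 3×45 = 135.
Optimal mix: 3×track 8 + 1×track 7 → duration 35, value 160.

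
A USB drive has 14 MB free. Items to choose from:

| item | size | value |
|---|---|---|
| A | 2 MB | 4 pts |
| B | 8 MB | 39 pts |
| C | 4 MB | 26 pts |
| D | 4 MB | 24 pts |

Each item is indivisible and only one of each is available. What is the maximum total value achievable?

Check high-value combinations within 14 MB:
- A+B+C: size 2+8+4=14, value 4+39+26=69
- A+B+D: size 2+8+4=14, value 4+39+24=67
- B+C: size 8+4=12, value 39+26=65
- B+D: size 8+4=12, value 39+24=63
Best: 69 pts.

69 pts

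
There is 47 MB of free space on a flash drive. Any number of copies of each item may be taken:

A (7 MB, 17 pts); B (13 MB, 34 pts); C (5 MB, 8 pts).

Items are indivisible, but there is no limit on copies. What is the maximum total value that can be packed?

119 pts

Best value-per-unit is B at 34/13; filling with it alone gives 3×34 = 102.
Optimal mix: 3×A + 2×B → size 47, value 119.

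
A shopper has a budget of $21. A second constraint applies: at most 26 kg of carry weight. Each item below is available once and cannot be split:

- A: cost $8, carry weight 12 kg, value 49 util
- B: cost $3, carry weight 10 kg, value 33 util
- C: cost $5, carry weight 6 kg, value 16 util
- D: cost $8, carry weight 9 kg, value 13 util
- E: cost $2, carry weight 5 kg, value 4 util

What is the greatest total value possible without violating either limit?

Feasible sets respecting both limits:
- A+B: cost 11, carry weight 22, value 82
- A+C+E: cost 15, carry weight 23, value 69
- A+D+E: cost 18, carry weight 26, value 66
- A+C: cost 13, carry weight 18, value 65
Best: 82 util.

82 util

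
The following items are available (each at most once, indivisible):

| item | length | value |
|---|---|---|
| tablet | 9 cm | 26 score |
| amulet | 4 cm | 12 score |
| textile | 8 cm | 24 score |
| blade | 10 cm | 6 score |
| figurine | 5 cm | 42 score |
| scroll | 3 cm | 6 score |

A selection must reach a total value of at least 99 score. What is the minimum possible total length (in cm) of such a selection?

26

Subsets with value ≥ 99, sorted by total length:
- tablet+amulet+textile+figurine: length 26, value 104
- tablet+amulet+textile+figurine+scroll: length 29, value 110
- tablet+textile+blade+figurine+scroll: length 35, value 104
- tablet+amulet+textile+blade+figurine: length 36, value 110
Minimum length: 26 cm.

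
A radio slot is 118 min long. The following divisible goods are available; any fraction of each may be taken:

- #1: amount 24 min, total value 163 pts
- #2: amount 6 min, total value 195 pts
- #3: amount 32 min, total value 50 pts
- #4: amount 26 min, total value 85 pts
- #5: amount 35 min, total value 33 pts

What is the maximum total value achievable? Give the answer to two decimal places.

Take in order of value per unit:
- #2 (195/6 per unit): all 6 → value 195, running total 195.00
- #1 (163/24 per unit): all 24 → value 163, running total 358.00
- #4 (85/26 per unit): all 26 → value 85, running total 443.00
- #3 (50/32 per unit): all 32 → value 50, running total 493.00
- #5 (33/35 per unit): 30 of 35 → value 30×33/35 = 28.2857, running total 521.29
Total 521.29.

521.29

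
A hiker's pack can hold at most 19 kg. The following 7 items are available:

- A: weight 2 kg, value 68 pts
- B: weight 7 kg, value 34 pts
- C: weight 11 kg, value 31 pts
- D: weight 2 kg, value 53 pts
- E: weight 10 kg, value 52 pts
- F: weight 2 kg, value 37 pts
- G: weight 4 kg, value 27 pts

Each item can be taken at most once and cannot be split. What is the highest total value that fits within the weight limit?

Check high-value combinations within 19 kg:
- A+B+D+F+G: weight 2+7+2+2+4=17, value 68+34+53+37+27=219
- A+D+E+F: weight 2+2+10+2=16, value 68+53+52+37=210
- A+D+E+G: weight 2+2+10+4=18, value 68+53+52+27=200
- A+B+D+F: weight 2+7+2+2=13, value 68+34+53+37=192
Best: 219 pts.

219 pts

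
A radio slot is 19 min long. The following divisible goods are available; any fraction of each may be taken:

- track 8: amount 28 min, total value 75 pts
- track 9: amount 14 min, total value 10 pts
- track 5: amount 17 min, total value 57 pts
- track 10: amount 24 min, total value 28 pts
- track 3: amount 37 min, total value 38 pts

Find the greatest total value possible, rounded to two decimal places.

Take in order of value per unit:
- track 5 (57/17 per unit): all 17 → value 57, running total 57.00
- track 8 (75/28 per unit): 2 of 28 → value 2×75/28 = 5.3571, running total 62.36
Total 62.36.

62.36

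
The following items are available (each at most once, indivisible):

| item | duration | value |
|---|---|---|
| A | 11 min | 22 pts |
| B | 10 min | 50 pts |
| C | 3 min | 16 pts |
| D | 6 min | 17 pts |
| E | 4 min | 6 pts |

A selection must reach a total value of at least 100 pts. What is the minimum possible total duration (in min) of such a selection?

30

Subsets with value ≥ 100, sorted by total duration:
- A+B+C+D: duration 30, value 105
- A+B+C+D+E: duration 34, value 111
Minimum duration: 30 min.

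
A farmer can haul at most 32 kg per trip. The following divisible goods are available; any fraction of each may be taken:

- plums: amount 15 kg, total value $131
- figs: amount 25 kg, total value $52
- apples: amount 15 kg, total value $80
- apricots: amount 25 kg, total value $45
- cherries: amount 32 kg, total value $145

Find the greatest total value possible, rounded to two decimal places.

220.06

Take in order of value per unit:
- plums (131/15 per unit): all 15 → value 131, running total 131.00
- apples (80/15 per unit): all 15 → value 80, running total 211.00
- cherries (145/32 per unit): 2 of 32 → value 2×145/32 = 9.0625, running total 220.06
Total 220.06.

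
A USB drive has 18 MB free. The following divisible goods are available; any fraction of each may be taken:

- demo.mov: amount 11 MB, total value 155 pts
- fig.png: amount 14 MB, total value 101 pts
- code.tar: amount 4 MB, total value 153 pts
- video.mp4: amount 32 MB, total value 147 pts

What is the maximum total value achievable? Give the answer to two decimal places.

Take in order of value per unit:
- code.tar (153/4 per unit): all 4 → value 153, running total 153.00
- demo.mov (155/11 per unit): all 11 → value 155, running total 308.00
- fig.png (101/14 per unit): 3 of 14 → value 3×101/14 = 21.6429, running total 329.64
Total 329.64.

329.64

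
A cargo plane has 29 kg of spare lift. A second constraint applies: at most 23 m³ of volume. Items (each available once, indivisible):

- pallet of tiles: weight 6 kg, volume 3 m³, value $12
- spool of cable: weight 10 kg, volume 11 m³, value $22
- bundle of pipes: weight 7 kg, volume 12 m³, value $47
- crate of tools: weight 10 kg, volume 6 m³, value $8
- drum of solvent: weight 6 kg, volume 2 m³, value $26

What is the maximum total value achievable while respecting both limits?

$93

Feasible sets respecting both limits:
- pallet of tiles+bundle of pipes+crate of tools+drum of solvent: weight 29, volume 23, value 93
- pallet of tiles+bundle of pipes+drum of solvent: weight 19, volume 17, value 85
- bundle of pipes+crate of tools+drum of solvent: weight 23, volume 20, value 81
- bundle of pipes+drum of solvent: weight 13, volume 14, value 73
Best: $93.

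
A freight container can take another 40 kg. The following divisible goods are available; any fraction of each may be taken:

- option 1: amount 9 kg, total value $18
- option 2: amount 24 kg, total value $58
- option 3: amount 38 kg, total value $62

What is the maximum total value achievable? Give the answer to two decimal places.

87.42

Take in order of value per unit:
- option 2 (58/24 per unit): all 24 → value 58, running total 58.00
- option 1 (18/9 per unit): all 9 → value 18, running total 76.00
- option 3 (62/38 per unit): 7 of 38 → value 7×62/38 = 11.4211, running total 87.42
Total 87.42.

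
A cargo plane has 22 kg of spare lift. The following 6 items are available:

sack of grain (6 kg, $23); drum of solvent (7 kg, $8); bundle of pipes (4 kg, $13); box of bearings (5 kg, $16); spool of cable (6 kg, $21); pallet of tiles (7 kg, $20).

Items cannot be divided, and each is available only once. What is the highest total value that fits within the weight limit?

This is a 0/1 knapsack; check combinations near the capacity.
- sack of grain+bundle of pipes+box of bearings+spool of cable: weight 6+4+5+6=21, value 23+13+16+21=73
- sack of grain+bundle of pipes+box of bearings+pallet of tiles: weight 6+4+5+7=22, value 23+13+16+20=72
- bundle of pipes+box of bearings+spool of cable+pallet of tiles: weight 4+5+6+7=22, value 13+16+21+20=70
Best: $73.

$73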